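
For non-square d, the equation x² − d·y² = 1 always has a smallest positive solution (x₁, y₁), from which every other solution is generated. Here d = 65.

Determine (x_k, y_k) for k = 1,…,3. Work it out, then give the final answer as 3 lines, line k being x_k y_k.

√65 = [8; 16, …], period ℓ=1 (odd) → k=1
a_0=8:  p_0=8·1+0=8,  q_0=8·0+1=1
a_1=16:  p_1=16·8+1=129,  q_1=16·1+0=16
→ (129, 16).  Check: 129²=16641, 65·16²=16640, difference 1.
n=2: (129,16)∘(129,16) = (129·129+65·16·16, 129·16+16·129) = (33281,4128)
n=3: (33281,4128)∘(129,16) = (129·33281+65·16·4128, 129·4128+16·33281) = (8586369,1065008)

129 16
33281 4128
8586369 1065008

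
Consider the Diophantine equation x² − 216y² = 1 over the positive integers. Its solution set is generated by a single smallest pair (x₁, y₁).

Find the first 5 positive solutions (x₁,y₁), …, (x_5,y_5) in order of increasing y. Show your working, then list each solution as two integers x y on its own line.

[14; 1,2,3,2,1,28] for √216; ℓ=6 ⇒ convergent index 5
i=0: a=14 ⇒ p=14, q=1
i=1: a=1 ⇒ p=15, q=1
i=2: a=2 ⇒ p=44, q=3
i=3: a=3 ⇒ p=147, q=10
i=4: a=2 ⇒ p=338, q=23
i=5: a=1 ⇒ p=485, q=33
(x₁, y₁) = (485, 33);  485² − 216·33² = 1 ✓
(485+33√216)^2 = 470449 + 32010√216
(485+33√216)^3 = 456335045 + 31049667√216
(485+33√216)^4 = 442644523201 + 30118144980√216
(485+33√216)^5 = 429364731169925 + 29214569580933√216

485 33
470449 32010
456335045 31049667
442644523201 30118144980
429364731169925 29214569580933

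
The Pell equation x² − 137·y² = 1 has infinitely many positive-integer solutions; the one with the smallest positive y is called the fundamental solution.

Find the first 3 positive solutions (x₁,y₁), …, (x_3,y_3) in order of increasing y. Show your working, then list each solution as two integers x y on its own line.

6083073 519712
74007554246657 6322892069952
900386710067742990849 76925228065277725280

d=137: √d = [11; 1,2,2,1,1,2,2,1,22] (ℓ=9, odd), read p_17/q_17
step 0: (11, 1)  from 11·(1,0) + (0,1)
…
step 2: (35, 3)  from 2·(12,1) + (11,1)
…
step 5: (199, 17)  from 1·(117,10) + (82,7)
step 6: (515, 44)  from 2·(199,17) + (117,10)
…
step 8: (1744, 149)  from 1·(1229,105) + (515,44)
step 9: (39597, 3383)  from 22·(1744,149) + (1229,105)
…
step 13: (408178, 34873)  from 1·(285899,24426) + (122279,10447)
…
step 15: (1796332, 153471)  from 2·(694077,59299) + (408178,34873)
step 16: (4286741, 366241)  from 2·(1796332,153471) + (694077,59299)
step 17: (6083073, 519712)  from 1·(4286741,366241) + (1796332,153471)
fundamental: x₁=6083073, y₁=519712  (since 37003777123329 − 137·270100562944 = 1)
(x_2, y_2) = (6083073·6083073 + 137·519712·519712, 6083073·519712 + 519712·6083073) = (74007554246657, 6322892069952)
(x_3, y_3) = (6083073·74007554246657 + 137·519712·6322892069952, 6083073·6322892069952 + 519712·74007554246657) = (900386710067742990849, 76925228065277725280)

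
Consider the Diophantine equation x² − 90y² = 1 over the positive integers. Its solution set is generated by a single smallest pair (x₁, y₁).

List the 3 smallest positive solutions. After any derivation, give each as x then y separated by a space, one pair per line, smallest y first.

19 2
721 76
27379 2886

√90 = [9; 2,18, …], period ℓ=2 (even) → k=1
a_0=9:  p_0=9·1+0=9,  q_0=9·0+1=1
a_1=2:  p_1=2·9+1=19,  q_1=2·1+0=2
→ (19, 2).  Check: 19²=361, 90·2²=360, difference 1.
n=2: (19,2)∘(19,2) = (19·19+90·2·2, 19·2+2·19) = (721,76)
n=3: (721,76)∘(19,2) = (19·721+90·2·76, 19·76+2·721) = (27379,2886)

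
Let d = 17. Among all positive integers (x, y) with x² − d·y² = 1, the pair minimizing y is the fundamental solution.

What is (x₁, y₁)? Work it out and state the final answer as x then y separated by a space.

33 8

√17 → a₀=4, period (8); ℓ=1 odd so k=1
i=0: a=4 ⇒ p=4, q=1
i=1: a=8 ⇒ p=33, q=8
→ (33, 8).  Check: 33²=1089, 17·8²=1088, difference 1.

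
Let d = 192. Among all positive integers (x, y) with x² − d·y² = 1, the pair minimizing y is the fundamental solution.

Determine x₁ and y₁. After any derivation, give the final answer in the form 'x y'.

97 7

d=192: √d = [13; 1,5,1,26] (ℓ=4, even), read p_3/q_3
k=0  a_k=13  p_k/q_k = 13/1
…
k=2  a_k=5  p_k/q_k = 83/6
k=3  a_k=1  p_k/q_k = 97/7
→ (97, 7).  Check: 97²=9409, 192·7²=9408, difference 1.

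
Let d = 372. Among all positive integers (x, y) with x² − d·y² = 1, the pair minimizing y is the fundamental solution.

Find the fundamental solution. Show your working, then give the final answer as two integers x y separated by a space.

12151 630

[19; 3,2,12,2,3,38] for √372; ℓ=6 ⇒ convergent index 5
a_0=19:  p_0=19·1+0=19,  q_0=19·0+1=1
a_1=3:  p_1=3·19+1=58,  q_1=3·1+0=3
a_2=2:  p_2=2·58+19=135,  q_2=2·3+1=7
…
a_4=2:  p_4=2·1678+135=3491,  q_4=2·87+7=181
a_5=3:  p_5=3·3491+1678=12151,  q_5=3·181+87=630
fundamental: x₁=12151, y₁=630  (since 147646801 − 372·396900 = 1)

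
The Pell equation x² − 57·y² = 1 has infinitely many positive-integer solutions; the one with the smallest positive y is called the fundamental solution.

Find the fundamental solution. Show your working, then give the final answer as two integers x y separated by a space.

151 20

√57 → a₀=7, period (1,1,4,1,1,14); ℓ=6 even so k=5
step 0: (7, 1)  from 7·(1,0) + (0,1)
…
step 2: (15, 2)  from 1·(8,1) + (7,1)
…
step 4: (83, 11)  from 1·(68,9) + (15,2)
step 5: (151, 20)  from 1·(83,11) + (68,9)
fundamental: x₁=151, y₁=20  (since 22801 − 57·400 = 1)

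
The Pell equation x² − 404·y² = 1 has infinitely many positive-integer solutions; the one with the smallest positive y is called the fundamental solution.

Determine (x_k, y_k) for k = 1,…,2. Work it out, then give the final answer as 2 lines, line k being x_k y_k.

201 10
80801 4020

d=404: √d = [20; 10,40] (ℓ=2, even), read p_1/q_1
a_0=20:  p_0=20·1+0=20,  q_0=20·0+1=1
a_1=10:  p_1=10·20+1=201,  q_1=10·1+0=10
→ (201, 10).  Check: 201²=40401, 404·10²=40400, difference 1.
n=2: (201,10)∘(201,10) = (201·201+404·10·10, 201·10+10·201) = (80801,4020)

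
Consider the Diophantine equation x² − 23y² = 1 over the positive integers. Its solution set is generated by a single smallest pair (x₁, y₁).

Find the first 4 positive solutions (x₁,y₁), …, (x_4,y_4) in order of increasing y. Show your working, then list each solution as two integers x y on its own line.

√23 = [4; 1,3,1,8, …], period ℓ=4 (even) → k=3
i=0: a=4 ⇒ p=4, q=1
i=1: a=1 ⇒ p=5, q=1
i=2: a=3 ⇒ p=19, q=4
i=3: a=1 ⇒ p=24, q=5
(x₁, y₁) = (24, 5);  24² − 23·5² = 1 ✓
(x_2, y_2) = (24·24 + 23·5·5, 24·5 + 5·24) = (1151, 240)
(x_3, y_3) = (24·1151 + 23·5·240, 24·240 + 5·1151) = (55224, 11515)
(x_4, y_4) = (24·55224 + 23·5·11515, 24·11515 + 5·55224) = (2649601, 552480)

24 5
1151 240
55224 11515
2649601 552480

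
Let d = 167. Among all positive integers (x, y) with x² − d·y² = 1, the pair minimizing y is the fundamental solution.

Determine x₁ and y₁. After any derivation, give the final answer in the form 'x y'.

168 13

√167 → a₀=12, period (1,11,1,24); ℓ=4 even so k=3
step 0: (12, 1)  from 12·(1,0) + (0,1)
…
step 2: (155, 12)  from 11·(13,1) + (12,1)
step 3: (168, 13)  from 1·(155,12) + (13,1)
→ (168, 13).  Check: 168²=28224, 167·13²=28223, difference 1.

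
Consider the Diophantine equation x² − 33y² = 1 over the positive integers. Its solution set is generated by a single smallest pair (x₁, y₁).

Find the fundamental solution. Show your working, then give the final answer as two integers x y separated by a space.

√33 = [5; 1,2,1,10, …], period ℓ=4 (even) → k=3
a_0=5:  p_0=5·1+0=5,  q_0=5·0+1=1
a_1=1:  p_1=1·5+1=6,  q_1=1·1+0=1
a_2=2:  p_2=2·6+5=17,  q_2=2·1+1=3
a_3=1:  p_3=1·17+6=23,  q_3=1·3+1=4
→ (23, 4).  Check: 23²=529, 33·4²=528, difference 1.

23 4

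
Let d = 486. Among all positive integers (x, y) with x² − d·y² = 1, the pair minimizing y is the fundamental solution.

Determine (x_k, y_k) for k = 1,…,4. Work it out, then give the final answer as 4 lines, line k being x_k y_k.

485 22
470449 21340
456335045 20699778
442644523201 20078763320

[22; 22,44] for √486; ℓ=2 ⇒ convergent index 1
i=0: a=22 ⇒ p=22, q=1
i=1: a=22 ⇒ p=485, q=22
(x₁, y₁) = (485, 22);  485² − 486·22² = 1 ✓
(485+22√486)^2 = 470449 + 21340√486
(485+22√486)^3 = 456335045 + 20699778√486
(485+22√486)^4 = 442644523201 + 20078763320√486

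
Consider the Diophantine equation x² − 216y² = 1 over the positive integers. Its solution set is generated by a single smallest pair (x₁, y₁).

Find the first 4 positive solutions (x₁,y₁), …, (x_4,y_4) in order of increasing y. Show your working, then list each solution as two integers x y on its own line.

485 33
470449 32010
456335045 31049667
442644523201 30118144980

√216 = [14; 1,2,3,2,1,28, …], period ℓ=6 (even) → k=5
step 0: (14, 1)  from 14·(1,0) + (0,1)
step 1: (15, 1)  from 1·(14,1) + (1,0)
step 2: (44, 3)  from 2·(15,1) + (14,1)
step 3: (147, 10)  from 3·(44,3) + (15,1)
step 4: (338, 23)  from 2·(147,10) + (44,3)
step 5: (485, 33)  from 1·(338,23) + (147,10)
(x₁, y₁) = (485, 33);  485² − 216·33² = 1 ✓
k=2:  x_2 = 485·485+216·33·33 = 470449,  y_2 = 485·33+33·485 = 32010
k=3:  x_3 = 485·470449+216·33·32010 = 456335045,  y_3 = 485·32010+33·470449 = 31049667
k=4:  x_4 = 485·456335045+216·33·31049667 = 442644523201,  y_4 = 485·31049667+33·456335045 = 30118144980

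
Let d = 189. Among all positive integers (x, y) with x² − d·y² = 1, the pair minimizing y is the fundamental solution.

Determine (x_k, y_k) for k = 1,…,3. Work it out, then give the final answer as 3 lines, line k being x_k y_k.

55 4
6049 440
665335 48396

√189 → a₀=13, period (1,2,1,26); ℓ=4 even so k=3
i=0: a=13 ⇒ p=13, q=1
i=1: a=1 ⇒ p=14, q=1
i=2: a=2 ⇒ p=41, q=3
i=3: a=1 ⇒ p=55, q=4
→ (55, 4).  Check: 55²=3025, 189·4²=3024, difference 1.
k=2:  x_2 = 55·55+189·4·4 = 6049,  y_2 = 55·4+4·55 = 440
k=3:  x_3 = 55·6049+189·4·440 = 665335,  y_3 = 55·440+4·6049 = 48396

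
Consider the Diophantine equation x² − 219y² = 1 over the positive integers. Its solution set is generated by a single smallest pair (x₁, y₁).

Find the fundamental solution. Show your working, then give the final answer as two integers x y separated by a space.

74 5

[14; 1,3,1,28] for √219; ℓ=4 ⇒ convergent index 3
step 0: (14, 1)  from 14·(1,0) + (0,1)
step 1: (15, 1)  from 1·(14,1) + (1,0)
step 2: (59, 4)  from 3·(15,1) + (14,1)
step 3: (74, 5)  from 1·(59,4) + (15,1)
→ (74, 5).  Check: 74²=5476, 219·5²=5475, difference 1.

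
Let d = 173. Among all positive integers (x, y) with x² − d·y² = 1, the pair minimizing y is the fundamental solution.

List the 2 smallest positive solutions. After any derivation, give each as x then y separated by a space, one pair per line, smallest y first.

2499849 190060
12498490045601 950242601880

√173 = [13; 6,1,1,6,26, …], period ℓ=5 (odd) → k=9
a_0=13:  p_0=13·1+0=13,  q_0=13·0+1=1
…
a_2=1:  p_2=1·79+13=92,  q_2=1·6+1=7
a_3=1:  p_3=1·92+79=171,  q_3=1·7+6=13
a_4=6:  p_4=6·171+92=1118,  q_4=6·13+7=85
…
a_6=6:  p_6=6·29239+1118=176552,  q_6=6·2223+85=13423
a_7=1:  p_7=1·176552+29239=205791,  q_7=1·13423+2223=15646
a_8=1:  p_8=1·205791+176552=382343,  q_8=1·15646+13423=29069
a_9=6:  p_9=6·382343+205791=2499849,  q_9=6·29069+15646=190060
→ (2499849, 190060).  Check: 2499849²=6249245022801, 173·190060²=6249245022800, difference 1.
(x_2, y_2) = (2499849·2499849 + 173·190060·190060, 2499849·190060 + 190060·2499849) = (12498490045601, 950242601880)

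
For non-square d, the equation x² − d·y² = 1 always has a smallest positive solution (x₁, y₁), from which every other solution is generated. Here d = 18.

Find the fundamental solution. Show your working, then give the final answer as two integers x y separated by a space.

d=18: √d = [4; 4,8] (ℓ=2, even), read p_1/q_1
a_0=4:  p_0=4·1+0=4,  q_0=4·0+1=1
a_1=4:  p_1=4·4+1=17,  q_1=4·1+0=4
→ (17, 4).  Check: 17²=289, 18·4²=288, difference 1.

17 4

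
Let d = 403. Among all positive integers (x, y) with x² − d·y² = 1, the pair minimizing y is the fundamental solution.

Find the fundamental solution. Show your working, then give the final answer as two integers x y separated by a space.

√403 = [20; 13,2,1,3,1,3,1,2,13,40, …], period ℓ=10 (even) → k=9
step 0: (20, 1)  from 20·(1,0) + (0,1)
step 1: (261, 13)  from 13·(20,1) + (1,0)
…
step 4: (2951, 147)  from 3·(803,40) + (542,27)
step 5: (3754, 187)  from 1·(2951,147) + (803,40)
step 6: (14213, 708)  from 3·(3754,187) + (2951,147)
step 7: (17967, 895)  from 1·(14213,708) + (3754,187)
step 8: (50147, 2498)  from 2·(17967,895) + (14213,708)
step 9: (669878, 33369)  from 13·(50147,2498) + (17967,895)
fundamental: x₁=669878, y₁=33369  (since 448736534884 − 403·1113490161 = 1)

669878 33369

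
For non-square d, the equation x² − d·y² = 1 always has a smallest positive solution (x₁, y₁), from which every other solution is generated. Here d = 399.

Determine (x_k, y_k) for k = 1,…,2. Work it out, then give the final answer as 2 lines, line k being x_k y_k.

√399 = [19; 1,38, …], period ℓ=2 (even) → k=1
a_0=19:  p_0=19·1+0=19,  q_0=19·0+1=1
a_1=1:  p_1=1·19+1=20,  q_1=1·1+0=1
fundamental: x₁=20, y₁=1  (since 400 − 399·1 = 1)
n=2: (20,1)∘(20,1) = (20·20+399·1·1, 20·1+1·20) = (799,40)

20 1
799 40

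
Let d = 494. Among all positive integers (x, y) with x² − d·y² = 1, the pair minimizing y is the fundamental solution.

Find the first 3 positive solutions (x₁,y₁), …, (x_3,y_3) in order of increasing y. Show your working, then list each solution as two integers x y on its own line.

√494 → a₀=22, period (4,2,2,1,2,1,2,2,4,44); ℓ=10 even so k=9
k=0  a_k=22  p_k/q_k = 22/1
k=1  a_k=4  p_k/q_k = 89/4
…
k=5  a_k=2  p_k/q_k = 1867/84
k=6  a_k=1  p_k/q_k = 2556/115
…
k=8  a_k=2  p_k/q_k = 16514/743
k=9  a_k=4  p_k/q_k = 73035/3286
(x₁, y₁) = (73035, 3286);  73035² − 494·3286² = 1 ✓
(73035+3286√494)^2 = 10668222449 + 479986020√494
(73035+3286√494)^3 = 1558307253052395 + 70111557938114√494

73035 3286
10668222449 479986020
1558307253052395 70111557938114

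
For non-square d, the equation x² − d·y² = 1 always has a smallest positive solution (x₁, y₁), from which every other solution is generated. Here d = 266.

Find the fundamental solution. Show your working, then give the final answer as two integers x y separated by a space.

√266 → a₀=16, period (3,4,3,32); ℓ=4 even so k=3
i=0: a=16 ⇒ p=16, q=1
…
i=2: a=4 ⇒ p=212, q=13
i=3: a=3 ⇒ p=685, q=42
(x₁, y₁) = (685, 42);  685² − 266·42² = 1 ✓

685 42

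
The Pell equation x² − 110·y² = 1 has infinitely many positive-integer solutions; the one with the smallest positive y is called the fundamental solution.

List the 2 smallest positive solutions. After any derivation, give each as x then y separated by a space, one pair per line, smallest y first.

√110 = [10; 2,20, …], period ℓ=2 (even) → k=1
i=0: a=10 ⇒ p=10, q=1
i=1: a=2 ⇒ p=21, q=2
fundamental: x₁=21, y₁=2  (since 441 − 110·4 = 1)
n=2: (21,2)∘(21,2) = (21·21+110·2·2, 21·2+2·21) = (881,84)

21 2
881 84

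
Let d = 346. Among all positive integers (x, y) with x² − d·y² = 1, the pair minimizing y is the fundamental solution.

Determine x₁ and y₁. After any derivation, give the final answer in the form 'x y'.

√346 = [18; 1,1,1,1,36, …], period ℓ=5 (odd) → k=9
step 0: (18, 1)  from 18·(1,0) + (0,1)
…
step 3: (56, 3)  from 1·(37,2) + (19,1)
step 4: (93, 5)  from 1·(56,3) + (37,2)
…
step 6: (3497, 188)  from 1·(3404,183) + (93,5)
…
step 8: (10398, 559)  from 1·(6901,371) + (3497,188)
step 9: (17299, 930)  from 1·(10398,559) + (6901,371)
→ (17299, 930).  Check: 17299²=299255401, 346·930²=299255400, difference 1.

17299 930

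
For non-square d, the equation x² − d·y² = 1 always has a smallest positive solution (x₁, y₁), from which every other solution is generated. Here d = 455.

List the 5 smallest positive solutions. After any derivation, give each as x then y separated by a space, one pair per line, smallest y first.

64 3
8191 384
1048384 49149
134184961 6290688
17174626624 805158915

[21; 3,42] for √455; ℓ=2 ⇒ convergent index 1
step 0: (21, 1)  from 21·(1,0) + (0,1)
step 1: (64, 3)  from 3·(21,1) + (1,0)
→ (64, 3).  Check: 64²=4096, 455·3²=4095, difference 1.
(64+3√455)^2 = 8191 + 384√455
(64+3√455)^3 = 1048384 + 49149√455
(64+3√455)^4 = 134184961 + 6290688√455
(64+3√455)^5 = 17174626624 + 805158915√455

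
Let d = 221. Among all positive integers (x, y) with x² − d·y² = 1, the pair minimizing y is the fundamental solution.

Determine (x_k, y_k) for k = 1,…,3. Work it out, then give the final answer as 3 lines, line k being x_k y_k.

d=221: √d = [14; 1,6,2,6,1,28] (ℓ=6, even), read p_5/q_5
k=0  a_k=14  p_k/q_k = 14/1
k=1  a_k=1  p_k/q_k = 15/1
k=2  a_k=6  p_k/q_k = 104/7
k=3  a_k=2  p_k/q_k = 223/15
k=4  a_k=6  p_k/q_k = 1442/97
k=5  a_k=1  p_k/q_k = 1665/112
→ (1665, 112).  Check: 1665²=2772225, 221·112²=2772224, difference 1.
n=2: (1665,112)∘(1665,112) = (1665·1665+221·112·112, 1665·112+112·1665) = (5544449,372960)
n=3: (5544449,372960)∘(1665,112) = (1665·5544449+221·112·372960, 1665·372960+112·5544449) = (18463013505,1241956688)

1665 112
5544449 372960
18463013505 1241956688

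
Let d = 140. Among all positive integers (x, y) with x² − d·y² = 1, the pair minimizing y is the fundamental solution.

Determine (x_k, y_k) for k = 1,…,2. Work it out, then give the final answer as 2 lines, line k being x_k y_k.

71 6
10081 852

√140 = [11; 1,4,1,22, …], period ℓ=4 (even) → k=3
k=0  a_k=11  p_k/q_k = 11/1
k=1  a_k=1  p_k/q_k = 12/1
k=2  a_k=4  p_k/q_k = 59/5
k=3  a_k=1  p_k/q_k = 71/6
→ (71, 6).  Check: 71²=5041, 140·6²=5040, difference 1.
(x_2, y_2) = (71·71 + 140·6·6, 71·6 + 6·71) = (10081, 852)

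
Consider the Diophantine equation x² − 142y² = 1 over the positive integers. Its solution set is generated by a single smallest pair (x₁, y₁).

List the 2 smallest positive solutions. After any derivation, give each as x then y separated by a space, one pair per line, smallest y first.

√142 → a₀=11, period (1,10,1,22); ℓ=4 even so k=3
k=0  a_k=11  p_k/q_k = 11/1
k=1  a_k=1  p_k/q_k = 12/1
k=2  a_k=10  p_k/q_k = 131/11
k=3  a_k=1  p_k/q_k = 143/12
fundamental: x₁=143, y₁=12  (since 20449 − 142·144 = 1)
n=2: (143,12)∘(143,12) = (143·143+142·12·12, 143·12+12·143) = (40897,3432)

143 12
40897 3432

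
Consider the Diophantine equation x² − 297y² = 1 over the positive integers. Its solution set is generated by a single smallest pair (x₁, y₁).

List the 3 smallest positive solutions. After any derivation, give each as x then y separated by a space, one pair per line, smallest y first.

d=297: √d = [17; 4,3,1,1,2,1,1,3,4,34] (ℓ=10, even), read p_9/q_9
i=0: a=17 ⇒ p=17, q=1
…
i=2: a=3 ⇒ p=224, q=13
i=3: a=1 ⇒ p=293, q=17
…
i=5: a=2 ⇒ p=1327, q=77
…
i=8: a=3 ⇒ p=11357, q=659
i=9: a=4 ⇒ p=48599, q=2820
(x₁, y₁) = (48599, 2820);  48599² − 297·2820² = 1 ✓
(48599+2820√297)^2 = 4723725601 + 274098360√297
(48599+2820√297)^3 = 459136680917399 + 26641812392460√297

48599 2820
4723725601 274098360
459136680917399 26641812392460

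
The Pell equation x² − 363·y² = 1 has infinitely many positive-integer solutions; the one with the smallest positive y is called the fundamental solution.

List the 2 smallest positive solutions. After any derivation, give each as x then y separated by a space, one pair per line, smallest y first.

√363 = [19; 19,38, …], period ℓ=2 (even) → k=1
k=0  a_k=19  p_k/q_k = 19/1
k=1  a_k=19  p_k/q_k = 362/19
(x₁, y₁) = (362, 19);  362² − 363·19² = 1 ✓
(x_2, y_2) = (362·362 + 363·19·19, 362·19 + 19·362) = (262087, 13756)

362 19
262087 13756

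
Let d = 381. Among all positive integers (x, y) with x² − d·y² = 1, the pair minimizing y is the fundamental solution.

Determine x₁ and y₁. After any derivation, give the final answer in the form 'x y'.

√381 → a₀=19, period (1,1,12,1,1,38); ℓ=6 even so k=5
k=0  a_k=19  p_k/q_k = 19/1
k=1  a_k=1  p_k/q_k = 20/1
…
k=3  a_k=12  p_k/q_k = 488/25
k=4  a_k=1  p_k/q_k = 527/27
k=5  a_k=1  p_k/q_k = 1015/52
(x₁, y₁) = (1015, 52);  1015² − 381·52² = 1 ✓

1015 52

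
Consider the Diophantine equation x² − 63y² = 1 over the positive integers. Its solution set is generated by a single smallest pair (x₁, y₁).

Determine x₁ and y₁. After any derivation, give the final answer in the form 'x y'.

d=63: √d = [7; 1,14] (ℓ=2, even), read p_1/q_1
step 0: (7, 1)  from 7·(1,0) + (0,1)
step 1: (8, 1)  from 1·(7,1) + (1,0)
fundamental: x₁=8, y₁=1  (since 64 − 63·1 = 1)

8 1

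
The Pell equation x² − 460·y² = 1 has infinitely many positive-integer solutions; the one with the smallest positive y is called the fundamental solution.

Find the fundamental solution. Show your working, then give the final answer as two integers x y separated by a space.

2535751 118230

[21; 2,4,3,1,2,10,2,1,3,4,2,42] for √460; ℓ=12 ⇒ convergent index 11
k=0  a_k=21  p_k/q_k = 21/1
k=1  a_k=2  p_k/q_k = 43/2
…
k=10  a_k=4  p_k/q_k = 1135029/52921
k=11  a_k=2  p_k/q_k = 2535751/118230
→ (2535751, 118230).  Check: 2535751²=6430033134001, 460·118230²=6430033134000, difference 1.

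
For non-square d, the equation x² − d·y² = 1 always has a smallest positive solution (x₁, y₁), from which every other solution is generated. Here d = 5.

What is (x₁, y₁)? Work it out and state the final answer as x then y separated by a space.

[2; 4] for √5; ℓ=1 ⇒ convergent index 1
a_0=2:  p_0=2·1+0=2,  q_0=2·0+1=1
a_1=4:  p_1=4·2+1=9,  q_1=4·1+0=4
fundamental: x₁=9, y₁=4  (since 81 − 5·16 = 1)

9 4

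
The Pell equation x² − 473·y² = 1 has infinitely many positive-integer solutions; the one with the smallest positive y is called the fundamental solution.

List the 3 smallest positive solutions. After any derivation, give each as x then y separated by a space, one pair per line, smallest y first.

87 4
15137 696
2633751 121100

√473 = [21; 1,2,1,42, …], period ℓ=4 (even) → k=3
step 0: (21, 1)  from 21·(1,0) + (0,1)
…
step 2: (65, 3)  from 2·(22,1) + (21,1)
step 3: (87, 4)  from 1·(65,3) + (22,1)
(x₁, y₁) = (87, 4);  87² − 473·4² = 1 ✓
k=2:  x_2 = 87·87+473·4·4 = 15137,  y_2 = 87·4+4·87 = 696
k=3:  x_3 = 87·15137+473·4·696 = 2633751,  y_3 = 87·696+4·15137 = 121100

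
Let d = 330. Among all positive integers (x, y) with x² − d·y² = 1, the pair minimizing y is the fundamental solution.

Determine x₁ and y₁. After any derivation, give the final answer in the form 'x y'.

109 6

√330 = [18; 6,36, …], period ℓ=2 (even) → k=1
i=0: a=18 ⇒ p=18, q=1
i=1: a=6 ⇒ p=109, q=6
(x₁, y₁) = (109, 6);  109² − 330·6² = 1 ✓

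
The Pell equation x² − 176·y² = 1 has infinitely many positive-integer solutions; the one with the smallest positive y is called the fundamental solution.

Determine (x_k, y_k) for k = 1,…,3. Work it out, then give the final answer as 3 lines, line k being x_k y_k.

√176 → a₀=13, period (3,1,3,26); ℓ=4 even so k=3
step 0: (13, 1)  from 13·(1,0) + (0,1)
step 1: (40, 3)  from 3·(13,1) + (1,0)
step 2: (53, 4)  from 1·(40,3) + (13,1)
step 3: (199, 15)  from 3·(53,4) + (40,3)
(x₁, y₁) = (199, 15);  199² − 176·15² = 1 ✓
n=2: (199,15)∘(199,15) = (199·199+176·15·15, 199·15+15·199) = (79201,5970)
n=3: (79201,5970)∘(199,15) = (199·79201+176·15·5970, 199·5970+15·79201) = (31521799,2376045)

199 15
79201 5970
31521799 2376045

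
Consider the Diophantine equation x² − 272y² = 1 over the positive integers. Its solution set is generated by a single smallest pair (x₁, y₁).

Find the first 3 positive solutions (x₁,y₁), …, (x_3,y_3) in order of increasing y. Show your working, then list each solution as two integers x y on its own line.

[16; 2,32] for √272; ℓ=2 ⇒ convergent index 1
a_0=16:  p_0=16·1+0=16,  q_0=16·0+1=1
a_1=2:  p_1=2·16+1=33,  q_1=2·1+0=2
(x₁, y₁) = (33, 2);  33² − 272·2² = 1 ✓
(x_2, y_2) = (33·33 + 272·2·2, 33·2 + 2·33) = (2177, 132)
(x_3, y_3) = (33·2177 + 272·2·132, 33·132 + 2·2177) = (143649, 8710)

33 2
2177 132
143649 8710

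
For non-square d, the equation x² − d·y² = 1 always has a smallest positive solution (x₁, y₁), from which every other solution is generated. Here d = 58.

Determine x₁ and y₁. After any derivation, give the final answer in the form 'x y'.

19603 2574

√58 → a₀=7, period (1,1,1,1,1,1,14); ℓ=7 odd so k=13
k=0  a_k=7  p_k/q_k = 7/1
…
k=2  a_k=1  p_k/q_k = 15/2
…
k=4  a_k=1  p_k/q_k = 38/5
k=5  a_k=1  p_k/q_k = 61/8
…
k=7  a_k=14  p_k/q_k = 1447/190
…
k=9  a_k=1  p_k/q_k = 2993/393
k=10  a_k=1  p_k/q_k = 4539/596
…
k=12  a_k=1  p_k/q_k = 12071/1585
k=13  a_k=1  p_k/q_k = 19603/2574
→ (19603, 2574).  Check: 19603²=384277609, 58·2574²=384277608, difference 1.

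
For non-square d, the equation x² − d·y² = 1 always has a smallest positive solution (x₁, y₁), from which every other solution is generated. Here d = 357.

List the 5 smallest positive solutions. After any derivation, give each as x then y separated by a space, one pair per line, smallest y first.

3401 180
23133601 1224360
157354750601 8328096540
1070326990454401 56647711440720
7280364031716085001 385317724891680900

[18; 1,8,2,8,1,36] for √357; ℓ=6 ⇒ convergent index 5
a_0=18:  p_0=18·1+0=18,  q_0=18·0+1=1
a_1=1:  p_1=1·18+1=19,  q_1=1·1+0=1
a_2=8:  p_2=8·19+18=170,  q_2=8·1+1=9
a_3=2:  p_3=2·170+19=359,  q_3=2·9+1=19
a_4=8:  p_4=8·359+170=3042,  q_4=8·19+9=161
a_5=1:  p_5=1·3042+359=3401,  q_5=1·161+19=180
fundamental: x₁=3401, y₁=180  (since 11566801 − 357·32400 = 1)
k=2:  x_2 = 3401·3401+357·180·180 = 23133601,  y_2 = 3401·180+180·3401 = 1224360
k=3:  x_3 = 3401·23133601+357·180·1224360 = 157354750601,  y_3 = 3401·1224360+180·23133601 = 8328096540
k=4:  x_4 = 3401·157354750601+357·180·8328096540 = 1070326990454401,  y_4 = 3401·8328096540+180·157354750601 = 56647711440720
k=5:  x_5 = 3401·1070326990454401+357·180·56647711440720 = 7280364031716085001,  y_5 = 3401·56647711440720+180·1070326990454401 = 385317724891680900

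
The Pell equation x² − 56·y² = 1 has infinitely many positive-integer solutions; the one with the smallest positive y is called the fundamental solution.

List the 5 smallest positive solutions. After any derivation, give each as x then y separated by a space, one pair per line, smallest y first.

15 2
449 60
13455 1798
403201 53880
12082575 1614602

√56 = [7; 2,14, …], period ℓ=2 (even) → k=1
a_0=7:  p_0=7·1+0=7,  q_0=7·0+1=1
a_1=2:  p_1=2·7+1=15,  q_1=2·1+0=2
(x₁, y₁) = (15, 2);  15² − 56·2² = 1 ✓
k=2:  x_2 = 15·15+56·2·2 = 449,  y_2 = 15·2+2·15 = 60
k=3:  x_3 = 15·449+56·2·60 = 13455,  y_3 = 15·60+2·449 = 1798
k=4:  x_4 = 15·13455+56·2·1798 = 403201,  y_4 = 15·1798+2·13455 = 53880
k=5:  x_5 = 15·403201+56·2·53880 = 12082575,  y_5 = 15·53880+2·403201 = 1614602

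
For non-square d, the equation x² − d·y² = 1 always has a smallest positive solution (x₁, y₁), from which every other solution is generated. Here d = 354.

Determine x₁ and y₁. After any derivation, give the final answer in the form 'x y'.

√354 → a₀=18, period (1,4,2,2,18,2,2,4,1,36); ℓ=10 even so k=9
k=0  a_k=18  p_k/q_k = 18/1
…
k=2  a_k=4  p_k/q_k = 94/5
k=3  a_k=2  p_k/q_k = 207/11
…
k=7  a_k=2  p_k/q_k = 47771/2539
k=8  a_k=4  p_k/q_k = 210294/11177
k=9  a_k=1  p_k/q_k = 258065/13716
fundamental: x₁=258065, y₁=13716  (since 66597544225 − 354·188128656 = 1)

258065 13716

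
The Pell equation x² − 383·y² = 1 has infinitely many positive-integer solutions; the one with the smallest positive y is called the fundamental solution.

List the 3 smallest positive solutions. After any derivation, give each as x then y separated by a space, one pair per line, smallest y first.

[19; 1,1,3,19,3,1,1,38] for √383; ℓ=8 ⇒ convergent index 7
k=0  a_k=19  p_k/q_k = 19/1
k=1  a_k=1  p_k/q_k = 20/1
…
k=3  a_k=3  p_k/q_k = 137/7
k=4  a_k=19  p_k/q_k = 2642/135
k=5  a_k=3  p_k/q_k = 8063/412
k=6  a_k=1  p_k/q_k = 10705/547
k=7  a_k=1  p_k/q_k = 18768/959
fundamental: x₁=18768, y₁=959  (since 352237824 − 383·919681 = 1)
k=2:  x_2 = 18768·18768+383·959·959 = 704475647,  y_2 = 18768·959+959·18768 = 35997024
k=3:  x_3 = 18768·704475647+383·959·35997024 = 26443197867024,  y_3 = 18768·35997024+959·704475647 = 1351184291905

18768 959
704475647 35997024
26443197867024 1351184291905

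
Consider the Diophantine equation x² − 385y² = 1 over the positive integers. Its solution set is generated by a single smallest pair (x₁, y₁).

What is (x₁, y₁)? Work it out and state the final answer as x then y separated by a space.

√385 = [19; 1,1,1,1,1,…,1,1,38, …], period ℓ=16 (even) → k=15
step 0: (19, 1)  from 19·(1,0) + (0,1)
step 1: (20, 1)  from 1·(19,1) + (1,0)
step 2: (39, 2)  from 1·(20,1) + (19,1)
step 3: (59, 3)  from 1·(39,2) + (20,1)
…
step 5: (157, 8)  from 1·(98,5) + (59,3)
step 6: (569, 29)  from 3·(157,8) + (98,5)
step 7: (726, 37)  from 1·(569,29) + (157,8)
step 8: (2021, 103)  from 2·(726,37) + (569,29)
…
step 10: (10262, 523)  from 3·(2747,140) + (2021,103)
…
step 12: (23271, 1186)  from 1·(13009,663) + (10262,523)
step 13: (36280, 1849)  from 1·(23271,1186) + (13009,663)
step 14: (59551, 3035)  from 1·(36280,1849) + (23271,1186)
step 15: (95831, 4884)  from 1·(59551,3035) + (36280,1849)
→ (95831, 4884).  Check: 95831²=9183580561, 385·4884²=9183580560, difference 1.

95831 4884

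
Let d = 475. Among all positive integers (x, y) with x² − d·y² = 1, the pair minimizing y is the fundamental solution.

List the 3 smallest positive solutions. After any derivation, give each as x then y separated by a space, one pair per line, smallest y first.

57799 2652
6681448801 306565896
772362118440199 35438404443156

d=475: √d = [21; 1,3,1,6,2,6,1,3,1,42] (ℓ=10, even), read p_9/q_9
step 0: (21, 1)  from 21·(1,0) + (0,1)
step 1: (22, 1)  from 1·(21,1) + (1,0)
…
step 4: (741, 34)  from 6·(109,5) + (87,4)
step 5: (1591, 73)  from 2·(741,34) + (109,5)
step 6: (10287, 472)  from 6·(1591,73) + (741,34)
step 7: (11878, 545)  from 1·(10287,472) + (1591,73)
step 8: (45921, 2107)  from 3·(11878,545) + (10287,472)
step 9: (57799, 2652)  from 1·(45921,2107) + (11878,545)
(x₁, y₁) = (57799, 2652);  57799² − 475·2652² = 1 ✓
(x_2, y_2) = (57799·57799 + 475·2652·2652, 57799·2652 + 2652·57799) = (6681448801, 306565896)
(x_3, y_3) = (57799·6681448801 + 475·2652·306565896, 57799·306565896 + 2652·6681448801) = (772362118440199, 35438404443156)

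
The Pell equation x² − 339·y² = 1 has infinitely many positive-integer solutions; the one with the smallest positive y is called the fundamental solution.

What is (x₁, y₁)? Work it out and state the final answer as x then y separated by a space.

97970 5321

√339 = [18; 2,2,2,1,17,1,2,2,2,36, …], period ℓ=10 (even) → k=9
step 0: (18, 1)  from 18·(1,0) + (0,1)
…
step 8: (40359, 2192)  from 2·(17252,937) + (5855,318)
step 9: (97970, 5321)  from 2·(40359,2192) + (17252,937)
fundamental: x₁=97970, y₁=5321  (since 9598120900 − 339·28313041 = 1)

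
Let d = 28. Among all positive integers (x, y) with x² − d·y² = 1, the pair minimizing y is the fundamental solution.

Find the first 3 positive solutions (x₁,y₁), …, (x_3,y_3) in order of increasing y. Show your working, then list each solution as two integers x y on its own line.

√28 = [5; 3,2,3,10, …], period ℓ=4 (even) → k=3
a_0=5:  p_0=5·1+0=5,  q_0=5·0+1=1
…
a_2=2:  p_2=2·16+5=37,  q_2=2·3+1=7
a_3=3:  p_3=3·37+16=127,  q_3=3·7+3=24
(x₁, y₁) = (127, 24);  127² − 28·24² = 1 ✓
n=2: (127,24)∘(127,24) = (127·127+28·24·24, 127·24+24·127) = (32257,6096)
n=3: (32257,6096)∘(127,24) = (127·32257+28·24·6096, 127·6096+24·32257) = (8193151,1548360)

127 24
32257 6096
8193151 1548360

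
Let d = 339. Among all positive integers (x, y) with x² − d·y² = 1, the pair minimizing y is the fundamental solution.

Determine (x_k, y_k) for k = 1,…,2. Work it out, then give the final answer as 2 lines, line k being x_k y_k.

97970 5321
19196241799 1042596740

√339 = [18; 2,2,2,1,17,1,2,2,2,36, …], period ℓ=10 (even) → k=9
k=0  a_k=18  p_k/q_k = 18/1
…
k=2  a_k=2  p_k/q_k = 92/5
k=3  a_k=2  p_k/q_k = 221/12
…
k=5  a_k=17  p_k/q_k = 5542/301
k=6  a_k=1  p_k/q_k = 5855/318
k=7  a_k=2  p_k/q_k = 17252/937
k=8  a_k=2  p_k/q_k = 40359/2192
k=9  a_k=2  p_k/q_k = 97970/5321
(x₁, y₁) = (97970, 5321);  97970² − 339·5321² = 1 ✓
n=2: (97970,5321)∘(97970,5321) = (97970·97970+339·5321·5321, 97970·5321+5321·97970) = (19196241799,1042596740)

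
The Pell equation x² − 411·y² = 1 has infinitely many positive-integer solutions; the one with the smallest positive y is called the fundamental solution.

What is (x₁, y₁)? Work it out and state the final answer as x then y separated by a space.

49730 2453

d=411: √d = [20; 3,1,1,1,19,1,1,1,3,40] (ℓ=10, even), read p_9/q_9
a_0=20:  p_0=20·1+0=20,  q_0=20·0+1=1
a_1=3:  p_1=3·20+1=61,  q_1=3·1+0=3
…
a_3=1:  p_3=1·81+61=142,  q_3=1·4+3=7
…
a_6=1:  p_6=1·4379+223=4602,  q_6=1·216+11=227
a_7=1:  p_7=1·4602+4379=8981,  q_7=1·227+216=443
a_8=1:  p_8=1·8981+4602=13583,  q_8=1·443+227=670
a_9=3:  p_9=3·13583+8981=49730,  q_9=3·670+443=2453
fundamental: x₁=49730, y₁=2453  (since 2473072900 − 411·6017209 = 1)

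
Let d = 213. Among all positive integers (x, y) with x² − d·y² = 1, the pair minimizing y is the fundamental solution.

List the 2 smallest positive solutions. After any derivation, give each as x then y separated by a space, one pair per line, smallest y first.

√213 = [14; 1,1,2,6,1,8,1,6,2,1,1,28, …], period ℓ=12 (even) → k=11
step 0: (14, 1)  from 14·(1,0) + (0,1)
…
step 2: (29, 2)  from 1·(15,1) + (14,1)
step 3: (73, 5)  from 2·(29,2) + (15,1)
…
step 6: (4787, 328)  from 8·(540,37) + (467,32)
…
step 10: (115574, 7919)  from 1·(78825,5401) + (36749,2518)
step 11: (194399, 13320)  from 1·(115574,7919) + (78825,5401)
fundamental: x₁=194399, y₁=13320  (since 37790971201 − 213·177422400 = 1)
k=2:  x_2 = 194399·194399+213·13320·13320 = 75581942401,  y_2 = 194399·13320+13320·194399 = 5178789360

194399 13320
75581942401 5178789360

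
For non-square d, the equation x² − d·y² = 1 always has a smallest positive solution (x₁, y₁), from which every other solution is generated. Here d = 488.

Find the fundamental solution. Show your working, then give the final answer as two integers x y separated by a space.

[22; 11,44] for √488; ℓ=2 ⇒ convergent index 1
a_0=22:  p_0=22·1+0=22,  q_0=22·0+1=1
a_1=11:  p_1=11·22+1=243,  q_1=11·1+0=11
fundamental: x₁=243, y₁=11  (since 59049 − 488·121 = 1)

243 11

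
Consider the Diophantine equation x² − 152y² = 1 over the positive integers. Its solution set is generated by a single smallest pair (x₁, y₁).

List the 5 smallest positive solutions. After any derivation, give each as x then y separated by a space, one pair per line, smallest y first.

d=152: √d = [12; 3,24] (ℓ=2, even), read p_1/q_1
k=0  a_k=12  p_k/q_k = 12/1
k=1  a_k=3  p_k/q_k = 37/3
(x₁, y₁) = (37, 3);  37² − 152·3² = 1 ✓
k=2:  x_2 = 37·37+152·3·3 = 2737,  y_2 = 37·3+3·37 = 222
k=3:  x_3 = 37·2737+152·3·222 = 202501,  y_3 = 37·222+3·2737 = 16425
k=4:  x_4 = 37·202501+152·3·16425 = 14982337,  y_4 = 37·16425+3·202501 = 1215228
k=5:  x_5 = 37·14982337+152·3·1215228 = 1108490437,  y_5 = 37·1215228+3·14982337 = 89910447

37 3
2737 222
202501 16425
14982337 1215228
1108490437 89910447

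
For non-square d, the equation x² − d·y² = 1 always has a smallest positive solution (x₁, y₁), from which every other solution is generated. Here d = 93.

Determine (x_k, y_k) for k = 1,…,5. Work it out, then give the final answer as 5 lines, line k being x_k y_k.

12151 1260
295293601 30620520
7176225079351 744139875780
174396621583094401 18084087230585040
4238186690536135053751 439479487133537766300

√93 → a₀=9, period (1,1,1,4,6,4,1,1,1,18); ℓ=10 even so k=9
step 0: (9, 1)  from 9·(1,0) + (0,1)
…
step 3: (29, 3)  from 1·(19,2) + (10,1)
…
step 5: (839, 87)  from 6·(135,14) + (29,3)
step 6: (3491, 362)  from 4·(839,87) + (135,14)
…
step 8: (7821, 811)  from 1·(4330,449) + (3491,362)
step 9: (12151, 1260)  from 1·(7821,811) + (4330,449)
fundamental: x₁=12151, y₁=1260  (since 147646801 − 93·1587600 = 1)
n=2: (12151,1260)∘(12151,1260) = (12151·12151+93·1260·1260, 12151·1260+1260·12151) = (295293601,30620520)
n=3: (295293601,30620520)∘(12151,1260) = (12151·295293601+93·1260·30620520, 12151·30620520+1260·295293601) = (7176225079351,744139875780)
n=4: (7176225079351,744139875780)∘(12151,1260) = (12151·7176225079351+93·1260·744139875780, 12151·744139875780+1260·7176225079351) = (174396621583094401,18084087230585040)
n=5: (174396621583094401,18084087230585040)∘(12151,1260) = (12151·174396621583094401+93·1260·18084087230585040, 12151·18084087230585040+1260·174396621583094401) = (4238186690536135053751,439479487133537766300)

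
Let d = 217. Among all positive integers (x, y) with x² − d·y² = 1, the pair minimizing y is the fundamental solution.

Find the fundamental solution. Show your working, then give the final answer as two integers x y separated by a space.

√217 → a₀=14, period (1,2,1,2,1,…,2,1,28); ℓ=16 even so k=15
i=0: a=14 ⇒ p=14, q=1
…
i=3: a=1 ⇒ p=59, q=4
…
i=8: a=4 ⇒ p=15055, q=1022
…
i=11: a=1 ⇒ p=293381, q=19916
…
i=13: a=1 ⇒ p=1034361, q=70217
i=14: a=2 ⇒ p=2809702, q=190735
i=15: a=1 ⇒ p=3844063, q=260952
→ (3844063, 260952).  Check: 3844063²=14776820347969, 217·260952²=14776820347968, difference 1.

3844063 260952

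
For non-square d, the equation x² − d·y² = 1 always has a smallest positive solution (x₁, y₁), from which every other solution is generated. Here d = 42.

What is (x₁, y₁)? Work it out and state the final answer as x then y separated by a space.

√42 = [6; 2,12, …], period ℓ=2 (even) → k=1
i=0: a=6 ⇒ p=6, q=1
i=1: a=2 ⇒ p=13, q=2
→ (13, 2).  Check: 13²=169, 42·2²=168, difference 1.

13 2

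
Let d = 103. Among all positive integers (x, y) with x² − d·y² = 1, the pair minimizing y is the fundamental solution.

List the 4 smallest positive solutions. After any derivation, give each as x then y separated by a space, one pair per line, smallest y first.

√103 → a₀=10, period (6,1,2,1,1,9,1,1,2,1,6,20); ℓ=12 even so k=11
i=0: a=10 ⇒ p=10, q=1
i=1: a=6 ⇒ p=61, q=6
i=2: a=1 ⇒ p=71, q=7
…
i=4: a=1 ⇒ p=274, q=27
…
i=6: a=9 ⇒ p=4567, q=450
…
i=8: a=1 ⇒ p=9611, q=947
i=9: a=2 ⇒ p=24266, q=2391
i=10: a=1 ⇒ p=33877, q=3338
i=11: a=6 ⇒ p=227528, q=22419
fundamental: x₁=227528, y₁=22419  (since 51768990784 − 103·502611561 = 1)
n=2: (227528,22419)∘(227528,22419) = (227528·227528+103·22419·22419, 227528·22419+22419·227528) = (103537981567,10201900464)
n=3: (103537981567,10201900464)∘(227528,22419) = (227528·103537981567+103·22419·10201900464, 227528·10201900464+22419·103537981567) = (47115579739725224,4642436017523565)
n=4: (47115579739725224,4642436017523565)∘(227528,22419) = (227528·47115579739725224+103·22419·4642436017523565, 227528·4642436017523565+22419·47115579739725224) = (21440227253936863550977,2112568364380001494176)

227528 22419
103537981567 10201900464
47115579739725224 4642436017523565
21440227253936863550977 2112568364380001494176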